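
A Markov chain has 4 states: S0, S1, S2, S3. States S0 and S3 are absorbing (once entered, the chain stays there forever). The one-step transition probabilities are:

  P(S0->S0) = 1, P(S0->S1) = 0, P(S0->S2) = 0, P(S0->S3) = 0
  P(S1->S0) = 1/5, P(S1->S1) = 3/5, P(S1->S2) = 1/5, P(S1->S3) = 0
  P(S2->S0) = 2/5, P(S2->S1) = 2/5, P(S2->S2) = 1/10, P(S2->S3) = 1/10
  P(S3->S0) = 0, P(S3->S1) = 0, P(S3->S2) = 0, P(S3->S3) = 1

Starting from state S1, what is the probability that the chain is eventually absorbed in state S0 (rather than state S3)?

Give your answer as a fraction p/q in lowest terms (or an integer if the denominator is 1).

Answer: 13/14

Derivation:
Let a_i = P(absorbed in S0 | start in state i).
Boundary conditions: a_S0 = 1, a_S3 = 0.
For each transient state i, a_i = sum_j P(i->j) * a_j:
  a_S1 = 1/5*a_S0 + 3/5*a_S1 + 1/5*a_S2 + 0*a_S3
  a_S2 = 2/5*a_S0 + 2/5*a_S1 + 1/10*a_S2 + 1/10*a_S3

Substituting a_S0 = 1 and a_S3 = 0, rearrange to (I - Q) a = r where r[i] = P(i -> S0):
  [2/5, -1/5] . (a_S1, a_S2) = 1/5
  [-2/5, 9/10] . (a_S1, a_S2) = 2/5

Solving yields:
  a_S1 = 13/14
  a_S2 = 6/7

Starting state is S1, so the absorption probability is a_S1 = 13/14.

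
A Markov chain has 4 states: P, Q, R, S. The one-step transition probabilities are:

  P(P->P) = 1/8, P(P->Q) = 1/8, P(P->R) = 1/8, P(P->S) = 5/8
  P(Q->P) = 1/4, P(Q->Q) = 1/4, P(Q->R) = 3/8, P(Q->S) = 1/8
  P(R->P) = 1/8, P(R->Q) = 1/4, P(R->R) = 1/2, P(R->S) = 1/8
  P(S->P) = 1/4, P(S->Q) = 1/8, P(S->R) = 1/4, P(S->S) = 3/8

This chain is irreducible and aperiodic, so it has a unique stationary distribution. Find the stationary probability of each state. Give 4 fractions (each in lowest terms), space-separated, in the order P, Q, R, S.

The stationary distribution satisfies pi = pi * P, i.e.:
  pi_P = 1/8*pi_P + 1/4*pi_Q + 1/8*pi_R + 1/4*pi_S
  pi_Q = 1/8*pi_P + 1/4*pi_Q + 1/4*pi_R + 1/8*pi_S
  pi_R = 1/8*pi_P + 3/8*pi_Q + 1/2*pi_R + 1/4*pi_S
  pi_S = 5/8*pi_P + 1/8*pi_Q + 1/8*pi_R + 3/8*pi_S
with normalization: pi_P + pi_Q + pi_R + pi_S = 1.

Using the first 3 balance equations plus normalization, the linear system A*pi = b is:
  [-7/8, 1/4, 1/8, 1/4] . pi = 0
  [1/8, -3/4, 1/4, 1/8] . pi = 0
  [1/8, 3/8, -1/2, 1/4] . pi = 0
  [1, 1, 1, 1] . pi = 1

Solving yields:
  pi_P = 67/362
  pi_Q = 69/362
  pi_R = 121/362
  pi_S = 105/362

Verification (pi * P):
  67/362*1/8 + 69/362*1/4 + 121/362*1/8 + 105/362*1/4 = 67/362 = pi_P  (ok)
  67/362*1/8 + 69/362*1/4 + 121/362*1/4 + 105/362*1/8 = 69/362 = pi_Q  (ok)
  67/362*1/8 + 69/362*3/8 + 121/362*1/2 + 105/362*1/4 = 121/362 = pi_R  (ok)
  67/362*5/8 + 69/362*1/8 + 121/362*1/8 + 105/362*3/8 = 105/362 = pi_S  (ok)

Answer: 67/362 69/362 121/362 105/362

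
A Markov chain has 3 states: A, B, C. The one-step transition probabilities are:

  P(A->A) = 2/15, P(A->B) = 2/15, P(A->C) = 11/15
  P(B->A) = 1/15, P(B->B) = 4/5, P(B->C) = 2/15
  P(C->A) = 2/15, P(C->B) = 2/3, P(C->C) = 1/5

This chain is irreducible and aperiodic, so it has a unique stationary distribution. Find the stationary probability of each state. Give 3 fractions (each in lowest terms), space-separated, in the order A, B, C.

The stationary distribution satisfies pi = pi * P, i.e.:
  pi_A = 2/15*pi_A + 1/15*pi_B + 2/15*pi_C
  pi_B = 2/15*pi_A + 4/5*pi_B + 2/3*pi_C
  pi_C = 11/15*pi_A + 2/15*pi_B + 1/5*pi_C
with normalization: pi_A + pi_B + pi_C = 1.

Using the first 2 balance equations plus normalization, the linear system A*pi = b is:
  [-13/15, 1/15, 2/15] . pi = 0
  [2/15, -1/5, 2/3] . pi = 0
  [1, 1, 1] . pi = 1

Solving yields:
  pi_A = 16/187
  pi_B = 134/187
  pi_C = 37/187

Verification (pi * P):
  16/187*2/15 + 134/187*1/15 + 37/187*2/15 = 16/187 = pi_A  (ok)
  16/187*2/15 + 134/187*4/5 + 37/187*2/3 = 134/187 = pi_B  (ok)
  16/187*11/15 + 134/187*2/15 + 37/187*1/5 = 37/187 = pi_C  (ok)

Answer: 16/187 134/187 37/187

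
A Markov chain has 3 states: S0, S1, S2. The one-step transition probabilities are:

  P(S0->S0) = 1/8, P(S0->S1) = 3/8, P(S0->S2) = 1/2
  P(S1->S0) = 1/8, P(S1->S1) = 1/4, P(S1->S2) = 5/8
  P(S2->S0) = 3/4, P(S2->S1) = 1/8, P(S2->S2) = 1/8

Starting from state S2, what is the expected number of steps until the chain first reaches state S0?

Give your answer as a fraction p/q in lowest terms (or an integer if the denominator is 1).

Answer: 56/37

Derivation:
Let h_i = expected steps to first reach S0 from state i.
Boundary: h_S0 = 0.
First-step equations for the other states:
  h_S1 = 1 + 1/8*h_S0 + 1/4*h_S1 + 5/8*h_S2
  h_S2 = 1 + 3/4*h_S0 + 1/8*h_S1 + 1/8*h_S2

Substituting h_S0 = 0 and rearranging gives the linear system (I - Q) h = 1:
  [3/4, -5/8] . (h_S1, h_S2) = 1
  [-1/8, 7/8] . (h_S1, h_S2) = 1

Solving yields:
  h_S1 = 96/37
  h_S2 = 56/37

Starting state is S2, so the expected hitting time is h_S2 = 56/37.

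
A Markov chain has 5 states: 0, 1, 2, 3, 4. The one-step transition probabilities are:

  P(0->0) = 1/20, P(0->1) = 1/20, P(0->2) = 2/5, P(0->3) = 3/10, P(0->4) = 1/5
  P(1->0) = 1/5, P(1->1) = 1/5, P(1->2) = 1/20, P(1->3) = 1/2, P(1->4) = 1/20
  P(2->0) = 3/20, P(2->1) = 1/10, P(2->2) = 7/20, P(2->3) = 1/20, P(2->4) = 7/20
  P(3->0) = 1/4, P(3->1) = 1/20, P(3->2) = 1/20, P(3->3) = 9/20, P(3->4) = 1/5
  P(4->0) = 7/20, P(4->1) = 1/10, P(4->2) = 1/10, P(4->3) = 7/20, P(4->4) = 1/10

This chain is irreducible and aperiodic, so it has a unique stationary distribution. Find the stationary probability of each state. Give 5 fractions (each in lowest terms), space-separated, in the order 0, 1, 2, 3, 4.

The stationary distribution satisfies pi = pi * P, i.e.:
  pi_0 = 1/20*pi_0 + 1/5*pi_1 + 3/20*pi_2 + 1/4*pi_3 + 7/20*pi_4
  pi_1 = 1/20*pi_0 + 1/5*pi_1 + 1/10*pi_2 + 1/20*pi_3 + 1/10*pi_4
  pi_2 = 2/5*pi_0 + 1/20*pi_1 + 7/20*pi_2 + 1/20*pi_3 + 1/10*pi_4
  pi_3 = 3/10*pi_0 + 1/2*pi_1 + 1/20*pi_2 + 9/20*pi_3 + 7/20*pi_4
  pi_4 = 1/5*pi_0 + 1/20*pi_1 + 7/20*pi_2 + 1/5*pi_3 + 1/10*pi_4
with normalization: pi_0 + pi_1 + pi_2 + pi_3 + pi_4 = 1.

Using the first 4 balance equations plus normalization, the linear system A*pi = b is:
  [-19/20, 1/5, 3/20, 1/4, 7/20] . pi = 0
  [1/20, -4/5, 1/10, 1/20, 1/10] . pi = 0
  [2/5, 1/20, -13/20, 1/20, 1/10] . pi = 0
  [3/10, 1/2, 1/20, -11/20, 7/20] . pi = 0
  [1, 1, 1, 1, 1] . pi = 1

Solving yields:
  pi_0 = 26792/130301
  pi_1 = 10613/130301
  pi_2 = 24531/130301
  pi_3 = 42776/130301
  pi_4 = 25589/130301

Verification (pi * P):
  26792/130301*1/20 + 10613/130301*1/5 + 24531/130301*3/20 + 42776/130301*1/4 + 25589/130301*7/20 = 26792/130301 = pi_0  (ok)
  26792/130301*1/20 + 10613/130301*1/5 + 24531/130301*1/10 + 42776/130301*1/20 + 25589/130301*1/10 = 10613/130301 = pi_1  (ok)
  26792/130301*2/5 + 10613/130301*1/20 + 24531/130301*7/20 + 42776/130301*1/20 + 25589/130301*1/10 = 24531/130301 = pi_2  (ok)
  26792/130301*3/10 + 10613/130301*1/2 + 24531/130301*1/20 + 42776/130301*9/20 + 25589/130301*7/20 = 42776/130301 = pi_3  (ok)
  26792/130301*1/5 + 10613/130301*1/20 + 24531/130301*7/20 + 42776/130301*1/5 + 25589/130301*1/10 = 25589/130301 = pi_4  (ok)

Answer: 26792/130301 10613/130301 24531/130301 42776/130301 25589/130301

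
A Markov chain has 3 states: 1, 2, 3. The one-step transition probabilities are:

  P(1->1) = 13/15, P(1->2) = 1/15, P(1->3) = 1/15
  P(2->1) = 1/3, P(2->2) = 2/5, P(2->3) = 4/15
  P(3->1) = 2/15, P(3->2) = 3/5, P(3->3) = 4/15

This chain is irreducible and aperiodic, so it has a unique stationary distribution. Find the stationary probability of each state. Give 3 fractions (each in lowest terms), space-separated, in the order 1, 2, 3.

The stationary distribution satisfies pi = pi * P, i.e.:
  pi_1 = 13/15*pi_1 + 1/3*pi_2 + 2/15*pi_3
  pi_2 = 1/15*pi_1 + 2/5*pi_2 + 3/5*pi_3
  pi_3 = 1/15*pi_1 + 4/15*pi_2 + 4/15*pi_3
with normalization: pi_1 + pi_2 + pi_3 = 1.

Using the first 2 balance equations plus normalization, the linear system A*pi = b is:
  [-2/15, 1/3, 2/15] . pi = 0
  [1/15, -3/5, 3/5] . pi = 0
  [1, 1, 1] . pi = 1

Solving yields:
  pi_1 = 21/32
  pi_2 = 5/24
  pi_3 = 13/96

Verification (pi * P):
  21/32*13/15 + 5/24*1/3 + 13/96*2/15 = 21/32 = pi_1  (ok)
  21/32*1/15 + 5/24*2/5 + 13/96*3/5 = 5/24 = pi_2  (ok)
  21/32*1/15 + 5/24*4/15 + 13/96*4/15 = 13/96 = pi_3  (ok)

Answer: 21/32 5/24 13/96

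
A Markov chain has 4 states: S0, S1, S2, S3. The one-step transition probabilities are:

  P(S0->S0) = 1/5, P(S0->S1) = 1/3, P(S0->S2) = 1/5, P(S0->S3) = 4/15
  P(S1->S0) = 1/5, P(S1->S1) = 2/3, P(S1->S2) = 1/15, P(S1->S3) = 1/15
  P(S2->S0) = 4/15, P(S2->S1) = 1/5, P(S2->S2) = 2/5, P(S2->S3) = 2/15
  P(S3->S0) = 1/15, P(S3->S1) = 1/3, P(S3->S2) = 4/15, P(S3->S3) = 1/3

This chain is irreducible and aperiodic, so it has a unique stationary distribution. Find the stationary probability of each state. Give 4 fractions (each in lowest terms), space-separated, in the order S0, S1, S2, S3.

The stationary distribution satisfies pi = pi * P, i.e.:
  pi_S0 = 1/5*pi_S0 + 1/5*pi_S1 + 4/15*pi_S2 + 1/15*pi_S3
  pi_S1 = 1/3*pi_S0 + 2/3*pi_S1 + 1/5*pi_S2 + 1/3*pi_S3
  pi_S2 = 1/5*pi_S0 + 1/15*pi_S1 + 2/5*pi_S2 + 4/15*pi_S3
  pi_S3 = 4/15*pi_S0 + 1/15*pi_S1 + 2/15*pi_S2 + 1/3*pi_S3
with normalization: pi_S0 + pi_S1 + pi_S2 + pi_S3 = 1.

Using the first 3 balance equations plus normalization, the linear system A*pi = b is:
  [-4/5, 1/5, 4/15, 1/15] . pi = 0
  [1/3, -1/3, 1/5, 1/3] . pi = 0
  [1/5, 1/15, -3/5, 4/15] . pi = 0
  [1, 1, 1, 1] . pi = 1

Solving yields:
  pi_S0 = 313/1638
  pi_S1 = 379/819
  pi_S2 = 305/1638
  pi_S3 = 131/819

Verification (pi * P):
  313/1638*1/5 + 379/819*1/5 + 305/1638*4/15 + 131/819*1/15 = 313/1638 = pi_S0  (ok)
  313/1638*1/3 + 379/819*2/3 + 305/1638*1/5 + 131/819*1/3 = 379/819 = pi_S1  (ok)
  313/1638*1/5 + 379/819*1/15 + 305/1638*2/5 + 131/819*4/15 = 305/1638 = pi_S2  (ok)
  313/1638*4/15 + 379/819*1/15 + 305/1638*2/15 + 131/819*1/3 = 131/819 = pi_S3  (ok)

Answer: 313/1638 379/819 305/1638 131/819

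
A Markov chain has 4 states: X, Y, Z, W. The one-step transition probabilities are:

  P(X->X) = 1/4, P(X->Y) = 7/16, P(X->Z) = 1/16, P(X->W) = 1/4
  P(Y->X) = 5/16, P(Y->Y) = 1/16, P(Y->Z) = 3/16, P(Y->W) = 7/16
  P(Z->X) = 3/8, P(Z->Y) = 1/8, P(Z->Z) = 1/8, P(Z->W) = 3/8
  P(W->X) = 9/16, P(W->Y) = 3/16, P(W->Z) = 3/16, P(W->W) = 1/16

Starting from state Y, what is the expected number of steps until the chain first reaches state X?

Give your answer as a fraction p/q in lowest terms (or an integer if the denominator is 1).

Let h_i = expected steps to first reach X from state i.
Boundary: h_X = 0.
First-step equations for the other states:
  h_Y = 1 + 5/16*h_X + 1/16*h_Y + 3/16*h_Z + 7/16*h_W
  h_Z = 1 + 3/8*h_X + 1/8*h_Y + 1/8*h_Z + 3/8*h_W
  h_W = 1 + 9/16*h_X + 3/16*h_Y + 3/16*h_Z + 1/16*h_W

Substituting h_X = 0 and rearranging gives the linear system (I - Q) h = 1:
  [15/16, -3/16, -7/16] . (h_Y, h_Z, h_W) = 1
  [-1/8, 7/8, -3/8] . (h_Y, h_Z, h_W) = 1
  [-3/16, -3/16, 15/16] . (h_Y, h_Z, h_W) = 1

Solving yields:
  h_Y = 187/75
  h_Z = 178/75
  h_W = 51/25

Starting state is Y, so the expected hitting time is h_Y = 187/75.

Answer: 187/75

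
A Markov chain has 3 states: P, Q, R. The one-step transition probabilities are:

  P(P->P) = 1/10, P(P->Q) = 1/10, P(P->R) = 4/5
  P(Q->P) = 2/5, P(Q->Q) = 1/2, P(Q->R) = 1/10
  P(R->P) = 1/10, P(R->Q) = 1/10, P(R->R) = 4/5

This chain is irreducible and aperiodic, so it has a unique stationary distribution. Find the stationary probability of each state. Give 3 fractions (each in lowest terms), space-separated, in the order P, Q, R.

The stationary distribution satisfies pi = pi * P, i.e.:
  pi_P = 1/10*pi_P + 2/5*pi_Q + 1/10*pi_R
  pi_Q = 1/10*pi_P + 1/2*pi_Q + 1/10*pi_R
  pi_R = 4/5*pi_P + 1/10*pi_Q + 4/5*pi_R
with normalization: pi_P + pi_Q + pi_R = 1.

Using the first 2 balance equations plus normalization, the linear system A*pi = b is:
  [-9/10, 2/5, 1/10] . pi = 0
  [1/10, -1/2, 1/10] . pi = 0
  [1, 1, 1] . pi = 1

Solving yields:
  pi_P = 3/20
  pi_Q = 1/6
  pi_R = 41/60

Verification (pi * P):
  3/20*1/10 + 1/6*2/5 + 41/60*1/10 = 3/20 = pi_P  (ok)
  3/20*1/10 + 1/6*1/2 + 41/60*1/10 = 1/6 = pi_Q  (ok)
  3/20*4/5 + 1/6*1/10 + 41/60*4/5 = 41/60 = pi_R  (ok)

Answer: 3/20 1/6 41/60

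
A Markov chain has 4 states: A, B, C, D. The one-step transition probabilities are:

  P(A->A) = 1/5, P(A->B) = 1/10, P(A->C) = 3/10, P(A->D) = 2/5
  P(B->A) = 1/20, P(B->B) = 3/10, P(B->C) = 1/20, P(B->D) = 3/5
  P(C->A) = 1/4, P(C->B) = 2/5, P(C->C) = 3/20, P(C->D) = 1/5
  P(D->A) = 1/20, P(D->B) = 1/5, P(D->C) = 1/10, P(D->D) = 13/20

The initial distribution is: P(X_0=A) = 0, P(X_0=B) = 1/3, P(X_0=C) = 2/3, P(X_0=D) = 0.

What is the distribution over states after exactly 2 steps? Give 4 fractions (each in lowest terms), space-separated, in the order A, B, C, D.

Answer: 121/1200 29/120 149/1200 8/15

Derivation:
Propagating the distribution step by step (d_{t+1} = d_t * P):
d_0 = (A=0, B=1/3, C=2/3, D=0)
  d_1[A] = 0*1/5 + 1/3*1/20 + 2/3*1/4 + 0*1/20 = 11/60
  d_1[B] = 0*1/10 + 1/3*3/10 + 2/3*2/5 + 0*1/5 = 11/30
  d_1[C] = 0*3/10 + 1/3*1/20 + 2/3*3/20 + 0*1/10 = 7/60
  d_1[D] = 0*2/5 + 1/3*3/5 + 2/3*1/5 + 0*13/20 = 1/3
d_1 = (A=11/60, B=11/30, C=7/60, D=1/3)
  d_2[A] = 11/60*1/5 + 11/30*1/20 + 7/60*1/4 + 1/3*1/20 = 121/1200
  d_2[B] = 11/60*1/10 + 11/30*3/10 + 7/60*2/5 + 1/3*1/5 = 29/120
  d_2[C] = 11/60*3/10 + 11/30*1/20 + 7/60*3/20 + 1/3*1/10 = 149/1200
  d_2[D] = 11/60*2/5 + 11/30*3/5 + 7/60*1/5 + 1/3*13/20 = 8/15
d_2 = (A=121/1200, B=29/120, C=149/1200, D=8/15)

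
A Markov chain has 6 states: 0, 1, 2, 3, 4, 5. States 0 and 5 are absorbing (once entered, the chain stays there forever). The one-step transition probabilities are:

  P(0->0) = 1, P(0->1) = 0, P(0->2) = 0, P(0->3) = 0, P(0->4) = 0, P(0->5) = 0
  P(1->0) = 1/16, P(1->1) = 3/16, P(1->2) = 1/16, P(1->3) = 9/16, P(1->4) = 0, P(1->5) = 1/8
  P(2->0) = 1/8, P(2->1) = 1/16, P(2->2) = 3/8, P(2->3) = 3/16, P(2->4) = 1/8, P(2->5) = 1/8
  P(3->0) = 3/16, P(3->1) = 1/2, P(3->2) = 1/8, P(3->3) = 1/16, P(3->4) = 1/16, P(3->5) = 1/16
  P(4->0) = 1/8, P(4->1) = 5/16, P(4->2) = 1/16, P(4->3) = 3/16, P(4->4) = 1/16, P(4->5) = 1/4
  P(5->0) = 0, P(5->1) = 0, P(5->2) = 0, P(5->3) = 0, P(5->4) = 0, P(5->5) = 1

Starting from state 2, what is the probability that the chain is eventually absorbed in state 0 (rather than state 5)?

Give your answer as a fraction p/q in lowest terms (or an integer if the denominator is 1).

Answer: 2523/4915

Derivation:
Let a_i = P(absorbed in 0 | start in state i).
Boundary conditions: a_0 = 1, a_5 = 0.
For each transient state i, a_i = sum_j P(i->j) * a_j:
  a_1 = 1/16*a_0 + 3/16*a_1 + 1/16*a_2 + 9/16*a_3 + 0*a_4 + 1/8*a_5
  a_2 = 1/8*a_0 + 1/16*a_1 + 3/8*a_2 + 3/16*a_3 + 1/8*a_4 + 1/8*a_5
  a_3 = 3/16*a_0 + 1/2*a_1 + 1/8*a_2 + 1/16*a_3 + 1/16*a_4 + 1/16*a_5
  a_4 = 1/8*a_0 + 5/16*a_1 + 1/16*a_2 + 3/16*a_3 + 1/16*a_4 + 1/4*a_5

Substituting a_0 = 1 and a_5 = 0, rearrange to (I - Q) a = r where r[i] = P(i -> 0):
  [13/16, -1/16, -9/16, 0] . (a_1, a_2, a_3, a_4) = 1/16
  [-1/16, 5/8, -3/16, -1/8] . (a_1, a_2, a_3, a_4) = 1/8
  [-1/2, -1/8, 15/16, -1/16] . (a_1, a_2, a_3, a_4) = 3/16
  [-5/16, -1/16, -3/16, 15/16] . (a_1, a_2, a_3, a_4) = 1/8

Solving yields:
  a_1 = 2518/4915
  a_2 = 2523/4915
  a_3 = 8432/14745
  a_4 = 445/983

Starting state is 2, so the absorption probability is a_2 = 2523/4915.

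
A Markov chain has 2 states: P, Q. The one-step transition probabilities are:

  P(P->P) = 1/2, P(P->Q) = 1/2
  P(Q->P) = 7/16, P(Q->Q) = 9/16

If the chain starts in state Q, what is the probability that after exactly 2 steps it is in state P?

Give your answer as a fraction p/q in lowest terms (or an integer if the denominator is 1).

Computing P^2 by repeated multiplication:
P^1 =
  P: [1/2, 1/2]
  Q: [7/16, 9/16]
P^2 =
  P: [15/32, 17/32]
  Q: [119/256, 137/256]

(P^2)[Q -> P] = 119/256

Answer: 119/256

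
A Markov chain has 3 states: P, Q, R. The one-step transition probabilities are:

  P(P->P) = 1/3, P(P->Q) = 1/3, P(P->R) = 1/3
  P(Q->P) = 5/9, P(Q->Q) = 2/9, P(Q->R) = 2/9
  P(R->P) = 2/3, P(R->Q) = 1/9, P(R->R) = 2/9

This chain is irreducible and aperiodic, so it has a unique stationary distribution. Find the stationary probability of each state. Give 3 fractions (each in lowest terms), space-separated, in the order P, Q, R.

The stationary distribution satisfies pi = pi * P, i.e.:
  pi_P = 1/3*pi_P + 5/9*pi_Q + 2/3*pi_R
  pi_Q = 1/3*pi_P + 2/9*pi_Q + 1/9*pi_R
  pi_R = 1/3*pi_P + 2/9*pi_Q + 2/9*pi_R
with normalization: pi_P + pi_Q + pi_R = 1.

Using the first 2 balance equations plus normalization, the linear system A*pi = b is:
  [-2/3, 5/9, 2/3] . pi = 0
  [1/3, -7/9, 1/9] . pi = 0
  [1, 1, 1] . pi = 1

Solving yields:
  pi_P = 47/98
  pi_Q = 12/49
  pi_R = 27/98

Verification (pi * P):
  47/98*1/3 + 12/49*5/9 + 27/98*2/3 = 47/98 = pi_P  (ok)
  47/98*1/3 + 12/49*2/9 + 27/98*1/9 = 12/49 = pi_Q  (ok)
  47/98*1/3 + 12/49*2/9 + 27/98*2/9 = 27/98 = pi_R  (ok)

Answer: 47/98 12/49 27/98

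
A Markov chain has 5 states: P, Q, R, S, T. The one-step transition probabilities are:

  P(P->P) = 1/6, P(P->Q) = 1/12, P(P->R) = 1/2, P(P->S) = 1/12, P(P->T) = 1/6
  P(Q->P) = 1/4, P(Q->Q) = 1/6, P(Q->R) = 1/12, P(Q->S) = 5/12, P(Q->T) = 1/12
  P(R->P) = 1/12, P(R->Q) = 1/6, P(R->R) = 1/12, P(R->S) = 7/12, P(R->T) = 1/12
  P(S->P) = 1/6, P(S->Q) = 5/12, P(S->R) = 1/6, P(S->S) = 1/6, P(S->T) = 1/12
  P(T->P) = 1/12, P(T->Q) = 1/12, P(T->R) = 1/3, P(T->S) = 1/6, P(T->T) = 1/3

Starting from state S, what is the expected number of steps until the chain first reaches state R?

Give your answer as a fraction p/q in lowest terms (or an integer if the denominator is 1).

Let h_i = expected steps to first reach R from state i.
Boundary: h_R = 0.
First-step equations for the other states:
  h_P = 1 + 1/6*h_P + 1/12*h_Q + 1/2*h_R + 1/12*h_S + 1/6*h_T
  h_Q = 1 + 1/4*h_P + 1/6*h_Q + 1/12*h_R + 5/12*h_S + 1/12*h_T
  h_S = 1 + 1/6*h_P + 5/12*h_Q + 1/6*h_R + 1/6*h_S + 1/12*h_T
  h_T = 1 + 1/12*h_P + 1/12*h_Q + 1/3*h_R + 1/6*h_S + 1/3*h_T

Substituting h_R = 0 and rearranging gives the linear system (I - Q) h = 1:
  [5/6, -1/12, -1/12, -1/6] . (h_P, h_Q, h_S, h_T) = 1
  [-1/4, 5/6, -5/12, -1/12] . (h_P, h_Q, h_S, h_T) = 1
  [-1/6, -5/12, 5/6, -1/12] . (h_P, h_Q, h_S, h_T) = 1
  [-1/12, -1/12, -1/6, 2/3] . (h_P, h_Q, h_S, h_T) = 1

Solving yields:
  h_P = 4260/1517
  h_Q = 6984/1517
  h_S = 6700/1517
  h_T = 5356/1517

Starting state is S, so the expected hitting time is h_S = 6700/1517.

Answer: 6700/1517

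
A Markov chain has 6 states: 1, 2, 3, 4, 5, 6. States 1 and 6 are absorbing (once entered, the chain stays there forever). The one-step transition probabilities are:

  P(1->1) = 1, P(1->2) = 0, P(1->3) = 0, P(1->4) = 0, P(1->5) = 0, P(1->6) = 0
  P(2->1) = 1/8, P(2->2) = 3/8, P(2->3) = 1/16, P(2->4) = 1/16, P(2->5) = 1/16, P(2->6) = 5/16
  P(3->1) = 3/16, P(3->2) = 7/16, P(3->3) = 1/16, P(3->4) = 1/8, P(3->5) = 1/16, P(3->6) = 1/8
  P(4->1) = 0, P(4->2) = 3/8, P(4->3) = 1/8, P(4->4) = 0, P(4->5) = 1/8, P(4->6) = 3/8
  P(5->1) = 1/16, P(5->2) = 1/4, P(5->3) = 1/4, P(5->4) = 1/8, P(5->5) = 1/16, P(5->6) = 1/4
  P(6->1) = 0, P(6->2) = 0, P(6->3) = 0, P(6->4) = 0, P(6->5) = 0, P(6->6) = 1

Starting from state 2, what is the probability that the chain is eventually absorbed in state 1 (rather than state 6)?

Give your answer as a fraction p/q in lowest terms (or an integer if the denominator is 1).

Answer: 1351/4778

Derivation:
Let a_i = P(absorbed in 1 | start in state i).
Boundary conditions: a_1 = 1, a_6 = 0.
For each transient state i, a_i = sum_j P(i->j) * a_j:
  a_2 = 1/8*a_1 + 3/8*a_2 + 1/16*a_3 + 1/16*a_4 + 1/16*a_5 + 5/16*a_6
  a_3 = 3/16*a_1 + 7/16*a_2 + 1/16*a_3 + 1/8*a_4 + 1/16*a_5 + 1/8*a_6
  a_4 = 0*a_1 + 3/8*a_2 + 1/8*a_3 + 0*a_4 + 1/8*a_5 + 3/8*a_6
  a_5 = 1/16*a_1 + 1/4*a_2 + 1/4*a_3 + 1/8*a_4 + 1/16*a_5 + 1/4*a_6

Substituting a_1 = 1 and a_6 = 0, rearrange to (I - Q) a = r where r[i] = P(i -> 1):
  [5/8, -1/16, -1/16, -1/16] . (a_2, a_3, a_4, a_5) = 1/8
  [-7/16, 15/16, -1/8, -1/16] . (a_2, a_3, a_4, a_5) = 3/16
  [-3/8, -1/8, 1, -1/8] . (a_2, a_3, a_4, a_5) = 0
  [-1/4, -1/4, -1/8, 15/16] . (a_2, a_3, a_4, a_5) = 1/16

Solving yields:
  a_2 = 1351/4778
  a_3 = 5369/14334
  a_4 = 2669/14334
  a_5 = 1912/7167

Starting state is 2, so the absorption probability is a_2 = 1351/4778.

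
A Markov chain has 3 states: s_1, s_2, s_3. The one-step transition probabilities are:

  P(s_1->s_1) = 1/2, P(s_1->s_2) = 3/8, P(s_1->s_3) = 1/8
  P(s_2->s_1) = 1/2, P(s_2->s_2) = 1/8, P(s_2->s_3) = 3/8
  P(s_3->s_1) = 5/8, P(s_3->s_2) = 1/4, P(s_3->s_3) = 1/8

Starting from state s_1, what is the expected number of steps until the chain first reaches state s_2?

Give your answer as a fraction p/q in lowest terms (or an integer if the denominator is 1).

Let h_i = expected steps to first reach s_2 from state i.
Boundary: h_s_2 = 0.
First-step equations for the other states:
  h_s_1 = 1 + 1/2*h_s_1 + 3/8*h_s_2 + 1/8*h_s_3
  h_s_3 = 1 + 5/8*h_s_1 + 1/4*h_s_2 + 1/8*h_s_3

Substituting h_s_2 = 0 and rearranging gives the linear system (I - Q) h = 1:
  [1/2, -1/8] . (h_s_1, h_s_3) = 1
  [-5/8, 7/8] . (h_s_1, h_s_3) = 1

Solving yields:
  h_s_1 = 64/23
  h_s_3 = 72/23

Starting state is s_1, so the expected hitting time is h_s_1 = 64/23.

Answer: 64/23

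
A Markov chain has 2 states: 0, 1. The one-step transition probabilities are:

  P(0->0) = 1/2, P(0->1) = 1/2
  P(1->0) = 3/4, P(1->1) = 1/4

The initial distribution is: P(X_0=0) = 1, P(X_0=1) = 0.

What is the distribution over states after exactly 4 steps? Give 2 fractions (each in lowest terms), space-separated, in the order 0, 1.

Answer: 77/128 51/128

Derivation:
Propagating the distribution step by step (d_{t+1} = d_t * P):
d_0 = (0=1, 1=0)
  d_1[0] = 1*1/2 + 0*3/4 = 1/2
  d_1[1] = 1*1/2 + 0*1/4 = 1/2
d_1 = (0=1/2, 1=1/2)
  d_2[0] = 1/2*1/2 + 1/2*3/4 = 5/8
  d_2[1] = 1/2*1/2 + 1/2*1/4 = 3/8
d_2 = (0=5/8, 1=3/8)
  d_3[0] = 5/8*1/2 + 3/8*3/4 = 19/32
  d_3[1] = 5/8*1/2 + 3/8*1/4 = 13/32
d_3 = (0=19/32, 1=13/32)
  d_4[0] = 19/32*1/2 + 13/32*3/4 = 77/128
  d_4[1] = 19/32*1/2 + 13/32*1/4 = 51/128
d_4 = (0=77/128, 1=51/128)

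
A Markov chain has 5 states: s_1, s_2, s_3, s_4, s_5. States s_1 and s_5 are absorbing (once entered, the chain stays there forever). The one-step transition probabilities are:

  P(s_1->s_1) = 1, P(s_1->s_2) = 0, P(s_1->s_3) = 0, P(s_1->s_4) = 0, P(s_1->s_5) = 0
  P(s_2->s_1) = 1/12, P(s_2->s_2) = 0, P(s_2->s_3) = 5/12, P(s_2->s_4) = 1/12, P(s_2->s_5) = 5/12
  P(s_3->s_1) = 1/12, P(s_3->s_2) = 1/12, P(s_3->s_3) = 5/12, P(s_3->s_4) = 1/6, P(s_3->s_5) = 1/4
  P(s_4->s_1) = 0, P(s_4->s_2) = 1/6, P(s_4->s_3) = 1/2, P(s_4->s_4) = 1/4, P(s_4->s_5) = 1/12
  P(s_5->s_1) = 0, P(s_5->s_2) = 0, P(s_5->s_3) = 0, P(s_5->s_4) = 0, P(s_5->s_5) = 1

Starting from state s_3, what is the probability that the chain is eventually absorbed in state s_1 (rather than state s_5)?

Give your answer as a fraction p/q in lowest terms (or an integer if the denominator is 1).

Answer: 7/31

Derivation:
Let a_i = P(absorbed in s_1 | start in state i).
Boundary conditions: a_s_1 = 1, a_s_5 = 0.
For each transient state i, a_i = sum_j P(i->j) * a_j:
  a_s_2 = 1/12*a_s_1 + 0*a_s_2 + 5/12*a_s_3 + 1/12*a_s_4 + 5/12*a_s_5
  a_s_3 = 1/12*a_s_1 + 1/12*a_s_2 + 5/12*a_s_3 + 1/6*a_s_4 + 1/4*a_s_5
  a_s_4 = 0*a_s_1 + 1/6*a_s_2 + 1/2*a_s_3 + 1/4*a_s_4 + 1/12*a_s_5

Substituting a_s_1 = 1 and a_s_5 = 0, rearrange to (I - Q) a = r where r[i] = P(i -> s_1):
  [1, -5/12, -1/12] . (a_s_2, a_s_3, a_s_4) = 1/12
  [-1/12, 7/12, -1/6] . (a_s_2, a_s_3, a_s_4) = 1/12
  [-1/6, -1/2, 3/4] . (a_s_2, a_s_3, a_s_4) = 0

Solving yields:
  a_s_2 = 6/31
  a_s_3 = 7/31
  a_s_4 = 6/31

Starting state is s_3, so the absorption probability is a_s_3 = 7/31.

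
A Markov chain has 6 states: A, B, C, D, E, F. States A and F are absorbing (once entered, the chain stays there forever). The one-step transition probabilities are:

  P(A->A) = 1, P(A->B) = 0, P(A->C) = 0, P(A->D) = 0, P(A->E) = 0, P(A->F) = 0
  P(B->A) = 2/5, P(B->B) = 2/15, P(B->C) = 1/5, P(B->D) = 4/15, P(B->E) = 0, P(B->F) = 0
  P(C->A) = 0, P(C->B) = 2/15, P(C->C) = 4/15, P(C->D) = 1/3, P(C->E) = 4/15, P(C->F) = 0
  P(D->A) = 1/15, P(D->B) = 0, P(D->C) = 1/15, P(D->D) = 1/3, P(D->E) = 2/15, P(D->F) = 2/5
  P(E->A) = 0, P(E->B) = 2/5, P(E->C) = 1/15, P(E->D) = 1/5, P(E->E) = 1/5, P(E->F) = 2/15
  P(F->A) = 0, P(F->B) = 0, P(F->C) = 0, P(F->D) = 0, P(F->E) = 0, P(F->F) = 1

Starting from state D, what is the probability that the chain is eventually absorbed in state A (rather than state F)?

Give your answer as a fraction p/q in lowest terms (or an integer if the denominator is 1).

Let a_i = P(absorbed in A | start in state i).
Boundary conditions: a_A = 1, a_F = 0.
For each transient state i, a_i = sum_j P(i->j) * a_j:
  a_B = 2/5*a_A + 2/15*a_B + 1/5*a_C + 4/15*a_D + 0*a_E + 0*a_F
  a_C = 0*a_A + 2/15*a_B + 4/15*a_C + 1/3*a_D + 4/15*a_E + 0*a_F
  a_D = 1/15*a_A + 0*a_B + 1/15*a_C + 1/3*a_D + 2/15*a_E + 2/5*a_F
  a_E = 0*a_A + 2/5*a_B + 1/15*a_C + 1/5*a_D + 1/5*a_E + 2/15*a_F

Substituting a_A = 1 and a_F = 0, rearrange to (I - Q) a = r where r[i] = P(i -> A):
  [13/15, -1/5, -4/15, 0] . (a_B, a_C, a_D, a_E) = 2/5
  [-2/15, 11/15, -1/3, -4/15] . (a_B, a_C, a_D, a_E) = 0
  [0, -1/15, 2/3, -2/15] . (a_B, a_C, a_D, a_E) = 1/15
  [-2/5, -1/15, -1/5, 4/5] . (a_B, a_C, a_D, a_E) = 0

Solving yields:
  a_B = 1880/3099
  a_C = 358/1033
  a_D = 656/3099
  a_E = 2387/6198

Starting state is D, so the absorption probability is a_D = 656/3099.

Answer: 656/3099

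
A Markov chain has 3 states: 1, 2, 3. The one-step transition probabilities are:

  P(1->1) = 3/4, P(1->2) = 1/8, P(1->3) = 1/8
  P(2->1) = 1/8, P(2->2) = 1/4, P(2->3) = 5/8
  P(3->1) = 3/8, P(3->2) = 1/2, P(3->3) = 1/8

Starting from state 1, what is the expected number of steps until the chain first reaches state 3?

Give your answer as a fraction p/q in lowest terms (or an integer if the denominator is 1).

Let h_i = expected steps to first reach 3 from state i.
Boundary: h_3 = 0.
First-step equations for the other states:
  h_1 = 1 + 3/4*h_1 + 1/8*h_2 + 1/8*h_3
  h_2 = 1 + 1/8*h_1 + 1/4*h_2 + 5/8*h_3

Substituting h_3 = 0 and rearranging gives the linear system (I - Q) h = 1:
  [1/4, -1/8] . (h_1, h_2) = 1
  [-1/8, 3/4] . (h_1, h_2) = 1

Solving yields:
  h_1 = 56/11
  h_2 = 24/11

Starting state is 1, so the expected hitting time is h_1 = 56/11.

Answer: 56/11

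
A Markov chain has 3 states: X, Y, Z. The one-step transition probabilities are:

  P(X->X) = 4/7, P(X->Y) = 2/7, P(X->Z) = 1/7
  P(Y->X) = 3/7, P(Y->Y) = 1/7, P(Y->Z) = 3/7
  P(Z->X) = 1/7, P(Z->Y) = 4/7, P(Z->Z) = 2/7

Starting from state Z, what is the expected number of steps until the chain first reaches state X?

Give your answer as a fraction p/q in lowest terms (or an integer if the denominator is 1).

Let h_i = expected steps to first reach X from state i.
Boundary: h_X = 0.
First-step equations for the other states:
  h_Y = 1 + 3/7*h_X + 1/7*h_Y + 3/7*h_Z
  h_Z = 1 + 1/7*h_X + 4/7*h_Y + 2/7*h_Z

Substituting h_X = 0 and rearranging gives the linear system (I - Q) h = 1:
  [6/7, -3/7] . (h_Y, h_Z) = 1
  [-4/7, 5/7] . (h_Y, h_Z) = 1

Solving yields:
  h_Y = 28/9
  h_Z = 35/9

Starting state is Z, so the expected hitting time is h_Z = 35/9.

Answer: 35/9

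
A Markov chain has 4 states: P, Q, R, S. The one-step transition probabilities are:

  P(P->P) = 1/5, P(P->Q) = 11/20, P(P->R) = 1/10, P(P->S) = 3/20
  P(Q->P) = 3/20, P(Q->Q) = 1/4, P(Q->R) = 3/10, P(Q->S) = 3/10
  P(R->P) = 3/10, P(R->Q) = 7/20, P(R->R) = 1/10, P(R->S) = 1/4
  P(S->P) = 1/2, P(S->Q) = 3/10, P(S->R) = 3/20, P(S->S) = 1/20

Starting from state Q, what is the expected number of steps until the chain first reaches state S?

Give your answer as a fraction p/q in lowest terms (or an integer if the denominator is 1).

Answer: 780/203

Derivation:
Let h_i = expected steps to first reach S from state i.
Boundary: h_S = 0.
First-step equations for the other states:
  h_P = 1 + 1/5*h_P + 11/20*h_Q + 1/10*h_R + 3/20*h_S
  h_Q = 1 + 3/20*h_P + 1/4*h_Q + 3/10*h_R + 3/10*h_S
  h_R = 1 + 3/10*h_P + 7/20*h_Q + 1/10*h_R + 1/4*h_S

Substituting h_S = 0 and rearranging gives the linear system (I - Q) h = 1:
  [4/5, -11/20, -1/10] . (h_P, h_Q, h_R) = 1
  [-3/20, 3/4, -3/10] . (h_P, h_Q, h_R) = 1
  [-3/10, -7/20, 9/10] . (h_P, h_Q, h_R) = 1

Solving yields:
  h_P = 2680/609
  h_Q = 780/203
  h_R = 2480/609

Starting state is Q, so the expected hitting time is h_Q = 780/203.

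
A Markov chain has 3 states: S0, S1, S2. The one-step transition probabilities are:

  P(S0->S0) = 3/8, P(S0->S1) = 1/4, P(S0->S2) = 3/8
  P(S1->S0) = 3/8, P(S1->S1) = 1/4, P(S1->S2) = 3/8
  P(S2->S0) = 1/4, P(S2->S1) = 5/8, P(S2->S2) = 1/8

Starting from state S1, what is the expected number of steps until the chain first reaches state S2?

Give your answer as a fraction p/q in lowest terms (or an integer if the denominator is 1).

Let h_i = expected steps to first reach S2 from state i.
Boundary: h_S2 = 0.
First-step equations for the other states:
  h_S0 = 1 + 3/8*h_S0 + 1/4*h_S1 + 3/8*h_S2
  h_S1 = 1 + 3/8*h_S0 + 1/4*h_S1 + 3/8*h_S2

Substituting h_S2 = 0 and rearranging gives the linear system (I - Q) h = 1:
  [5/8, -1/4] . (h_S0, h_S1) = 1
  [-3/8, 3/4] . (h_S0, h_S1) = 1

Solving yields:
  h_S0 = 8/3
  h_S1 = 8/3

Starting state is S1, so the expected hitting time is h_S1 = 8/3.

Answer: 8/3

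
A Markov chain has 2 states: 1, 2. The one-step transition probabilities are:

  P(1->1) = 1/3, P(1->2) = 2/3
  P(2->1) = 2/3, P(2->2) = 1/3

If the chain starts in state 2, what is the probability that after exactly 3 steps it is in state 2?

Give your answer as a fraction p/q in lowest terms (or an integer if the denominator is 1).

Answer: 13/27

Derivation:
Computing P^3 by repeated multiplication:
P^1 =
  1: [1/3, 2/3]
  2: [2/3, 1/3]
P^2 =
  1: [5/9, 4/9]
  2: [4/9, 5/9]
P^3 =
  1: [13/27, 14/27]
  2: [14/27, 13/27]

(P^3)[2 -> 2] = 13/27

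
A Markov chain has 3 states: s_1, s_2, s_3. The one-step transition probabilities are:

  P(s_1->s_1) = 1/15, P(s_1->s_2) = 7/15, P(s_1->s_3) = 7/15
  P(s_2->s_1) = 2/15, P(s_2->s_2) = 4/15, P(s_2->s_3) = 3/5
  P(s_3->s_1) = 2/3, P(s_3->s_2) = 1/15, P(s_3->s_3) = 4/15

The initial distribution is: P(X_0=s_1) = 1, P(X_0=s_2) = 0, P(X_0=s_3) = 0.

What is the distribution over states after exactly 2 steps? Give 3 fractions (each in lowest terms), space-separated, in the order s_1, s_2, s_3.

Propagating the distribution step by step (d_{t+1} = d_t * P):
d_0 = (s_1=1, s_2=0, s_3=0)
  d_1[s_1] = 1*1/15 + 0*2/15 + 0*2/3 = 1/15
  d_1[s_2] = 1*7/15 + 0*4/15 + 0*1/15 = 7/15
  d_1[s_3] = 1*7/15 + 0*3/5 + 0*4/15 = 7/15
d_1 = (s_1=1/15, s_2=7/15, s_3=7/15)
  d_2[s_1] = 1/15*1/15 + 7/15*2/15 + 7/15*2/3 = 17/45
  d_2[s_2] = 1/15*7/15 + 7/15*4/15 + 7/15*1/15 = 14/75
  d_2[s_3] = 1/15*7/15 + 7/15*3/5 + 7/15*4/15 = 98/225
d_2 = (s_1=17/45, s_2=14/75, s_3=98/225)

Answer: 17/45 14/75 98/225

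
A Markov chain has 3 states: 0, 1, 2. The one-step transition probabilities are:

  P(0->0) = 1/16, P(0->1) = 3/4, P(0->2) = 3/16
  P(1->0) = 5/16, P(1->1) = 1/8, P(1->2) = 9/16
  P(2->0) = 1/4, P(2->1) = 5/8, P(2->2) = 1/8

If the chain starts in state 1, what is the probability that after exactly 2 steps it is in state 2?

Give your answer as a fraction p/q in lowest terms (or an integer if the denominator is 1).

Computing P^2 by repeated multiplication:
P^1 =
  0: [1/16, 3/4, 3/16]
  1: [5/16, 1/8, 9/16]
  2: [1/4, 5/8, 1/8]
P^2 =
  0: [73/256, 33/128, 117/256]
  1: [51/256, 77/128, 51/256]
  2: [31/128, 11/32, 53/128]

(P^2)[1 -> 2] = 51/256

Answer: 51/256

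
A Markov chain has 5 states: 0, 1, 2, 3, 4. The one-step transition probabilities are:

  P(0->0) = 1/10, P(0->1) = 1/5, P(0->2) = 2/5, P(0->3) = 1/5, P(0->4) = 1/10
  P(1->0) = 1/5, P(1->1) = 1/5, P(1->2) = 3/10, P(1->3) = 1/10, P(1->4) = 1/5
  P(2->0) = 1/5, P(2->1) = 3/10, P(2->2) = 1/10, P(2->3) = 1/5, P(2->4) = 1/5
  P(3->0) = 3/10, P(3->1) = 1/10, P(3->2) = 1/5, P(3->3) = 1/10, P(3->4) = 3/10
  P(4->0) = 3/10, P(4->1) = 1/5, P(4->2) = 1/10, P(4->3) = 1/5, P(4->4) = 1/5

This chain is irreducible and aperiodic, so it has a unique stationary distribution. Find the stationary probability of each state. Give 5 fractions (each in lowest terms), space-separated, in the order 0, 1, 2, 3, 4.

Answer: 2827/13188 905/4396 975/4396 717/4396 1285/6594

Derivation:
The stationary distribution satisfies pi = pi * P, i.e.:
  pi_0 = 1/10*pi_0 + 1/5*pi_1 + 1/5*pi_2 + 3/10*pi_3 + 3/10*pi_4
  pi_1 = 1/5*pi_0 + 1/5*pi_1 + 3/10*pi_2 + 1/10*pi_3 + 1/5*pi_4
  pi_2 = 2/5*pi_0 + 3/10*pi_1 + 1/10*pi_2 + 1/5*pi_3 + 1/10*pi_4
  pi_3 = 1/5*pi_0 + 1/10*pi_1 + 1/5*pi_2 + 1/10*pi_3 + 1/5*pi_4
  pi_4 = 1/10*pi_0 + 1/5*pi_1 + 1/5*pi_2 + 3/10*pi_3 + 1/5*pi_4
with normalization: pi_0 + pi_1 + pi_2 + pi_3 + pi_4 = 1.

Using the first 4 balance equations plus normalization, the linear system A*pi = b is:
  [-9/10, 1/5, 1/5, 3/10, 3/10] . pi = 0
  [1/5, -4/5, 3/10, 1/10, 1/5] . pi = 0
  [2/5, 3/10, -9/10, 1/5, 1/10] . pi = 0
  [1/5, 1/10, 1/5, -9/10, 1/5] . pi = 0
  [1, 1, 1, 1, 1] . pi = 1

Solving yields:
  pi_0 = 2827/13188
  pi_1 = 905/4396
  pi_2 = 975/4396
  pi_3 = 717/4396
  pi_4 = 1285/6594

Verification (pi * P):
  2827/13188*1/10 + 905/4396*1/5 + 975/4396*1/5 + 717/4396*3/10 + 1285/6594*3/10 = 2827/13188 = pi_0  (ok)
  2827/13188*1/5 + 905/4396*1/5 + 975/4396*3/10 + 717/4396*1/10 + 1285/6594*1/5 = 905/4396 = pi_1  (ok)
  2827/13188*2/5 + 905/4396*3/10 + 975/4396*1/10 + 717/4396*1/5 + 1285/6594*1/10 = 975/4396 = pi_2  (ok)
  2827/13188*1/5 + 905/4396*1/10 + 975/4396*1/5 + 717/4396*1/10 + 1285/6594*1/5 = 717/4396 = pi_3  (ok)
  2827/13188*1/10 + 905/4396*1/5 + 975/4396*1/5 + 717/4396*3/10 + 1285/6594*1/5 = 1285/6594 = pi_4  (ok)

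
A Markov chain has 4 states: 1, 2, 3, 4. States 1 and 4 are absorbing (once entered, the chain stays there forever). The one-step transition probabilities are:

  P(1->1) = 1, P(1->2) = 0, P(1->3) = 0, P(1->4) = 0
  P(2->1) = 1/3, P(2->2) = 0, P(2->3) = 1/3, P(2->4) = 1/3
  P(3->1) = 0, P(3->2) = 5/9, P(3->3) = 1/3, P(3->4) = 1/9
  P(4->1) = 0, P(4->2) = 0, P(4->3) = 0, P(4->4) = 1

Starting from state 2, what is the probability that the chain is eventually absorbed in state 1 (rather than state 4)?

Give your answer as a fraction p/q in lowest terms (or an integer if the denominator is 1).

Let a_i = P(absorbed in 1 | start in state i).
Boundary conditions: a_1 = 1, a_4 = 0.
For each transient state i, a_i = sum_j P(i->j) * a_j:
  a_2 = 1/3*a_1 + 0*a_2 + 1/3*a_3 + 1/3*a_4
  a_3 = 0*a_1 + 5/9*a_2 + 1/3*a_3 + 1/9*a_4

Substituting a_1 = 1 and a_4 = 0, rearrange to (I - Q) a = r where r[i] = P(i -> 1):
  [1, -1/3] . (a_2, a_3) = 1/3
  [-5/9, 2/3] . (a_2, a_3) = 0

Solving yields:
  a_2 = 6/13
  a_3 = 5/13

Starting state is 2, so the absorption probability is a_2 = 6/13.

Answer: 6/13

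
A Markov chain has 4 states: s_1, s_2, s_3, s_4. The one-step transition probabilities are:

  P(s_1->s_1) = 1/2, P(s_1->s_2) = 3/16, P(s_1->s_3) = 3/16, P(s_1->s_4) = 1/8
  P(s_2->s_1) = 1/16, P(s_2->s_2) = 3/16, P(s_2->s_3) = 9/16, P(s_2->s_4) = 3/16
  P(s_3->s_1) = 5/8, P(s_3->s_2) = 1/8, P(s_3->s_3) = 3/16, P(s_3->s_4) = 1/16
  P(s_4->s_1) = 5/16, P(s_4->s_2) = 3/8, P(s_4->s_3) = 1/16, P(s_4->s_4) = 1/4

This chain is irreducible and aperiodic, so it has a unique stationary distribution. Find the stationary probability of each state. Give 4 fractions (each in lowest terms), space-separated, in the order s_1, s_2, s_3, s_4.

The stationary distribution satisfies pi = pi * P, i.e.:
  pi_s_1 = 1/2*pi_s_1 + 1/16*pi_s_2 + 5/8*pi_s_3 + 5/16*pi_s_4
  pi_s_2 = 3/16*pi_s_1 + 3/16*pi_s_2 + 1/8*pi_s_3 + 3/8*pi_s_4
  pi_s_3 = 3/16*pi_s_1 + 9/16*pi_s_2 + 3/16*pi_s_3 + 1/16*pi_s_4
  pi_s_4 = 1/8*pi_s_1 + 3/16*pi_s_2 + 1/16*pi_s_3 + 1/4*pi_s_4
with normalization: pi_s_1 + pi_s_2 + pi_s_3 + pi_s_4 = 1.

Using the first 3 balance equations plus normalization, the linear system A*pi = b is:
  [-1/2, 1/16, 5/8, 5/16] . pi = 0
  [3/16, -13/16, 1/8, 3/8] . pi = 0
  [3/16, 9/16, -13/16, 1/16] . pi = 0
  [1, 1, 1, 1] . pi = 1

Solving yields:
  pi_s_1 = 1505/3604
  pi_s_2 = 715/3604
  pi_s_3 = 881/3604
  pi_s_4 = 503/3604

Verification (pi * P):
  1505/3604*1/2 + 715/3604*1/16 + 881/3604*5/8 + 503/3604*5/16 = 1505/3604 = pi_s_1  (ok)
  1505/3604*3/16 + 715/3604*3/16 + 881/3604*1/8 + 503/3604*3/8 = 715/3604 = pi_s_2  (ok)
  1505/3604*3/16 + 715/3604*9/16 + 881/3604*3/16 + 503/3604*1/16 = 881/3604 = pi_s_3  (ok)
  1505/3604*1/8 + 715/3604*3/16 + 881/3604*1/16 + 503/3604*1/4 = 503/3604 = pi_s_4  (ok)

Answer: 1505/3604 715/3604 881/3604 503/3604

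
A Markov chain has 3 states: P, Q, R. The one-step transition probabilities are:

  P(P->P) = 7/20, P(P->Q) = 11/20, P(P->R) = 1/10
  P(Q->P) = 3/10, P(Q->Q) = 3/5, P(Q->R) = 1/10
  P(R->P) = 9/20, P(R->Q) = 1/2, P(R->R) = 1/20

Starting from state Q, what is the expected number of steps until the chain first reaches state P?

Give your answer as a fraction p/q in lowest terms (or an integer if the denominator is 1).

Let h_i = expected steps to first reach P from state i.
Boundary: h_P = 0.
First-step equations for the other states:
  h_Q = 1 + 3/10*h_P + 3/5*h_Q + 1/10*h_R
  h_R = 1 + 9/20*h_P + 1/2*h_Q + 1/20*h_R

Substituting h_P = 0 and rearranging gives the linear system (I - Q) h = 1:
  [2/5, -1/10] . (h_Q, h_R) = 1
  [-1/2, 19/20] . (h_Q, h_R) = 1

Solving yields:
  h_Q = 35/11
  h_R = 30/11

Starting state is Q, so the expected hitting time is h_Q = 35/11.

Answer: 35/11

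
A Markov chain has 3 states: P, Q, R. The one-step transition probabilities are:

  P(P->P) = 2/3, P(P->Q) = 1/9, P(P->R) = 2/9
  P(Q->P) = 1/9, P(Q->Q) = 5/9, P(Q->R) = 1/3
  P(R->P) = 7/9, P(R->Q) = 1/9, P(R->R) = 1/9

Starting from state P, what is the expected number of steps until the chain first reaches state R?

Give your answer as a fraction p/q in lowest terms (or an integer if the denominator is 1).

Let h_i = expected steps to first reach R from state i.
Boundary: h_R = 0.
First-step equations for the other states:
  h_P = 1 + 2/3*h_P + 1/9*h_Q + 2/9*h_R
  h_Q = 1 + 1/9*h_P + 5/9*h_Q + 1/3*h_R

Substituting h_R = 0 and rearranging gives the linear system (I - Q) h = 1:
  [1/3, -1/9] . (h_P, h_Q) = 1
  [-1/9, 4/9] . (h_P, h_Q) = 1

Solving yields:
  h_P = 45/11
  h_Q = 36/11

Starting state is P, so the expected hitting time is h_P = 45/11.

Answer: 45/11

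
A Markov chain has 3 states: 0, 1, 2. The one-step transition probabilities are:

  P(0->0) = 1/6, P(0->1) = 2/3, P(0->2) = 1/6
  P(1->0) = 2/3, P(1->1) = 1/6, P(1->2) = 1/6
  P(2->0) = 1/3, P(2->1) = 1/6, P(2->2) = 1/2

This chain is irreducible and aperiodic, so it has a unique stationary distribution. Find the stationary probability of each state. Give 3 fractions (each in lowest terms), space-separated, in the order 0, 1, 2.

The stationary distribution satisfies pi = pi * P, i.e.:
  pi_0 = 1/6*pi_0 + 2/3*pi_1 + 1/3*pi_2
  pi_1 = 2/3*pi_0 + 1/6*pi_1 + 1/6*pi_2
  pi_2 = 1/6*pi_0 + 1/6*pi_1 + 1/2*pi_2
with normalization: pi_0 + pi_1 + pi_2 = 1.

Using the first 2 balance equations plus normalization, the linear system A*pi = b is:
  [-5/6, 2/3, 1/3] . pi = 0
  [2/3, -5/6, 1/6] . pi = 0
  [1, 1, 1] . pi = 1

Solving yields:
  pi_0 = 7/18
  pi_1 = 13/36
  pi_2 = 1/4

Verification (pi * P):
  7/18*1/6 + 13/36*2/3 + 1/4*1/3 = 7/18 = pi_0  (ok)
  7/18*2/3 + 13/36*1/6 + 1/4*1/6 = 13/36 = pi_1  (ok)
  7/18*1/6 + 13/36*1/6 + 1/4*1/2 = 1/4 = pi_2  (ok)

Answer: 7/18 13/36 1/4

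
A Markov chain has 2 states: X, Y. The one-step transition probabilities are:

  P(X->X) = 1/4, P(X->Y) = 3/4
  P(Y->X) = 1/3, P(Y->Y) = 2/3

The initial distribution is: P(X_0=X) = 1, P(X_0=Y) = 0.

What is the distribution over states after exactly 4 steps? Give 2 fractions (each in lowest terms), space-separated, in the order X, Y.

Propagating the distribution step by step (d_{t+1} = d_t * P):
d_0 = (X=1, Y=0)
  d_1[X] = 1*1/4 + 0*1/3 = 1/4
  d_1[Y] = 1*3/4 + 0*2/3 = 3/4
d_1 = (X=1/4, Y=3/4)
  d_2[X] = 1/4*1/4 + 3/4*1/3 = 5/16
  d_2[Y] = 1/4*3/4 + 3/4*2/3 = 11/16
d_2 = (X=5/16, Y=11/16)
  d_3[X] = 5/16*1/4 + 11/16*1/3 = 59/192
  d_3[Y] = 5/16*3/4 + 11/16*2/3 = 133/192
d_3 = (X=59/192, Y=133/192)
  d_4[X] = 59/192*1/4 + 133/192*1/3 = 709/2304
  d_4[Y] = 59/192*3/4 + 133/192*2/3 = 1595/2304
d_4 = (X=709/2304, Y=1595/2304)

Answer: 709/2304 1595/2304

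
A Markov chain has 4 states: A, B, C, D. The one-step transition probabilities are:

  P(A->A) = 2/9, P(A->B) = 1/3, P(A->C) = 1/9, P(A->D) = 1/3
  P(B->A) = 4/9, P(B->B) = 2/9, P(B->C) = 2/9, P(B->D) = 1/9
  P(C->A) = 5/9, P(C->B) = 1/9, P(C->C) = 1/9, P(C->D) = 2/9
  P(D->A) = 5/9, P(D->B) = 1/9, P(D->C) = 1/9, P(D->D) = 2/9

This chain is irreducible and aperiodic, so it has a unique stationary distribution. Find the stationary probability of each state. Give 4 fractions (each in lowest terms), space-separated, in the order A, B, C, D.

Answer: 39/98 11/49 20/147 71/294

Derivation:
The stationary distribution satisfies pi = pi * P, i.e.:
  pi_A = 2/9*pi_A + 4/9*pi_B + 5/9*pi_C + 5/9*pi_D
  pi_B = 1/3*pi_A + 2/9*pi_B + 1/9*pi_C + 1/9*pi_D
  pi_C = 1/9*pi_A + 2/9*pi_B + 1/9*pi_C + 1/9*pi_D
  pi_D = 1/3*pi_A + 1/9*pi_B + 2/9*pi_C + 2/9*pi_D
with normalization: pi_A + pi_B + pi_C + pi_D = 1.

Using the first 3 balance equations plus normalization, the linear system A*pi = b is:
  [-7/9, 4/9, 5/9, 5/9] . pi = 0
  [1/3, -7/9, 1/9, 1/9] . pi = 0
  [1/9, 2/9, -8/9, 1/9] . pi = 0
  [1, 1, 1, 1] . pi = 1

Solving yields:
  pi_A = 39/98
  pi_B = 11/49
  pi_C = 20/147
  pi_D = 71/294

Verification (pi * P):
  39/98*2/9 + 11/49*4/9 + 20/147*5/9 + 71/294*5/9 = 39/98 = pi_A  (ok)
  39/98*1/3 + 11/49*2/9 + 20/147*1/9 + 71/294*1/9 = 11/49 = pi_B  (ok)
  39/98*1/9 + 11/49*2/9 + 20/147*1/9 + 71/294*1/9 = 20/147 = pi_C  (ok)
  39/98*1/3 + 11/49*1/9 + 20/147*2/9 + 71/294*2/9 = 71/294 = pi_D  (ok)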